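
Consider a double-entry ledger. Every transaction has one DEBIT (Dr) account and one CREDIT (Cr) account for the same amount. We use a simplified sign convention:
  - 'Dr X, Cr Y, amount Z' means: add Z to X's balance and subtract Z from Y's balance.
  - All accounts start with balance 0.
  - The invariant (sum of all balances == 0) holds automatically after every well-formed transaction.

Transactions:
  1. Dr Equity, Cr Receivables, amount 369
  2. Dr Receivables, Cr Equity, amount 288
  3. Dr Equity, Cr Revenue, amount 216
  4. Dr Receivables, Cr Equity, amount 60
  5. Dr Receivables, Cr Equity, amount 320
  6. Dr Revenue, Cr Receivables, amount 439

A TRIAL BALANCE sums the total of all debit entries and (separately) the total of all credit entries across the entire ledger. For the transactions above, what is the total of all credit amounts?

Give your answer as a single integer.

Txn 1: credit+=369
Txn 2: credit+=288
Txn 3: credit+=216
Txn 4: credit+=60
Txn 5: credit+=320
Txn 6: credit+=439
Total credits = 1692

Answer: 1692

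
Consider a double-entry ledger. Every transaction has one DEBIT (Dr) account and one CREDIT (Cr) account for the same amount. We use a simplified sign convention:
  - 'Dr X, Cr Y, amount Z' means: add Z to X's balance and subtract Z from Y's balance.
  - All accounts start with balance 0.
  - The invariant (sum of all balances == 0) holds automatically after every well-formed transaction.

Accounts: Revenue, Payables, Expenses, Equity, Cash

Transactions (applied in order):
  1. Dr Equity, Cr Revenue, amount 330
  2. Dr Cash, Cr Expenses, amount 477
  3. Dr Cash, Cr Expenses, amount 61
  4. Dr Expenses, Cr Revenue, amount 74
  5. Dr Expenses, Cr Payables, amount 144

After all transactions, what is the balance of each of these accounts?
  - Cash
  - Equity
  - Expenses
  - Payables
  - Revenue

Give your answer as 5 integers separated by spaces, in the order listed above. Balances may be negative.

After txn 1 (Dr Equity, Cr Revenue, amount 330): Equity=330 Revenue=-330
After txn 2 (Dr Cash, Cr Expenses, amount 477): Cash=477 Equity=330 Expenses=-477 Revenue=-330
After txn 3 (Dr Cash, Cr Expenses, amount 61): Cash=538 Equity=330 Expenses=-538 Revenue=-330
After txn 4 (Dr Expenses, Cr Revenue, amount 74): Cash=538 Equity=330 Expenses=-464 Revenue=-404
After txn 5 (Dr Expenses, Cr Payables, amount 144): Cash=538 Equity=330 Expenses=-320 Payables=-144 Revenue=-404

Answer: 538 330 -320 -144 -404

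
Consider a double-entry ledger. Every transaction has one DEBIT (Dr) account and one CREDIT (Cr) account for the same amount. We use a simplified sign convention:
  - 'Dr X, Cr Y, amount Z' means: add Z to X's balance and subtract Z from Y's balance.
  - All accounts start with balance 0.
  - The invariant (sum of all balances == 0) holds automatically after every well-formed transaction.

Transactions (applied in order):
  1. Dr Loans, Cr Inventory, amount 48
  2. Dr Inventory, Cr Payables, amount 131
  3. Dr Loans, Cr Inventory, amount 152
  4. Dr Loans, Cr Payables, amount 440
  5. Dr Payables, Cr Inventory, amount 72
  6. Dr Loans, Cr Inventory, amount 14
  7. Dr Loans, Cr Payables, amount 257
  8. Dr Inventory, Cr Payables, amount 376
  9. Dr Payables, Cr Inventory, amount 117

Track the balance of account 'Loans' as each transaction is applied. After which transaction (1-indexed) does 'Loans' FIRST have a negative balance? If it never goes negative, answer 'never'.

Answer: never

Derivation:
After txn 1: Loans=48
After txn 2: Loans=48
After txn 3: Loans=200
After txn 4: Loans=640
After txn 5: Loans=640
After txn 6: Loans=654
After txn 7: Loans=911
After txn 8: Loans=911
After txn 9: Loans=911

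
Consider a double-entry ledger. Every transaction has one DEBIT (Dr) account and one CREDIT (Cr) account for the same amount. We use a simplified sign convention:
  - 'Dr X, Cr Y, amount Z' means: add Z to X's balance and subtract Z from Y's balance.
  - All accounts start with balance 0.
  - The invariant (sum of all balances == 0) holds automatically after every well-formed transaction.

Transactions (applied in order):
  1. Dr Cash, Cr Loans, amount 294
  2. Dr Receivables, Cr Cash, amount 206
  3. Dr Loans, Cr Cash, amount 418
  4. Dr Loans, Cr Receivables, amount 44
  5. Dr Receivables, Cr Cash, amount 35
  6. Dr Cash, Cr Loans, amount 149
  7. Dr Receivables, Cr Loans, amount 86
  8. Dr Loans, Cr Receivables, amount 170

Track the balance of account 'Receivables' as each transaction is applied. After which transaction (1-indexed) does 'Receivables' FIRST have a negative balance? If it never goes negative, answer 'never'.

After txn 1: Receivables=0
After txn 2: Receivables=206
After txn 3: Receivables=206
After txn 4: Receivables=162
After txn 5: Receivables=197
After txn 6: Receivables=197
After txn 7: Receivables=283
After txn 8: Receivables=113

Answer: never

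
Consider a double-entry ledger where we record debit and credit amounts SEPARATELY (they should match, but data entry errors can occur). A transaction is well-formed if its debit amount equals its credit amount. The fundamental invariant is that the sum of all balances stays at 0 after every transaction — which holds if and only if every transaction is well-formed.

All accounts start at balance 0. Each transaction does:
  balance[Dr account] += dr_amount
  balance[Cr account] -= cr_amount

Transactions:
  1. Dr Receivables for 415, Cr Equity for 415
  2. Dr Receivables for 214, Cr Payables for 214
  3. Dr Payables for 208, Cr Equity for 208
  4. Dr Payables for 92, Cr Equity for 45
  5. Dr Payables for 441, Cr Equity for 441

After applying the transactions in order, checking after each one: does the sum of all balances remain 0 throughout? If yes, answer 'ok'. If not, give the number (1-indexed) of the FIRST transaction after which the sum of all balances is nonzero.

Answer: 4

Derivation:
After txn 1: dr=415 cr=415 sum_balances=0
After txn 2: dr=214 cr=214 sum_balances=0
After txn 3: dr=208 cr=208 sum_balances=0
After txn 4: dr=92 cr=45 sum_balances=47
After txn 5: dr=441 cr=441 sum_balances=47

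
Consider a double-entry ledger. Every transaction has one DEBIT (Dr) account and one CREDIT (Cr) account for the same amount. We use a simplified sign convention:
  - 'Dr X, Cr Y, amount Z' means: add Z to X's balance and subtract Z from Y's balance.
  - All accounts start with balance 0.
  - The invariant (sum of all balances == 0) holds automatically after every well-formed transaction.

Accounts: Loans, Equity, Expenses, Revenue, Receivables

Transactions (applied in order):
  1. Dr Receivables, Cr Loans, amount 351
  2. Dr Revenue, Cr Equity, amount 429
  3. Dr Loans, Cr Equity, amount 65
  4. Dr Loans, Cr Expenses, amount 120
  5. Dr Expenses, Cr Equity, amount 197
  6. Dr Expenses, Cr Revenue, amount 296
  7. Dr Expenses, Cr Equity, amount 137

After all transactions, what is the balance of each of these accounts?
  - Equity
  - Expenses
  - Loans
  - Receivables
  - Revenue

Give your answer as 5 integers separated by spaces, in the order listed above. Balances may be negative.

Answer: -828 510 -166 351 133

Derivation:
After txn 1 (Dr Receivables, Cr Loans, amount 351): Loans=-351 Receivables=351
After txn 2 (Dr Revenue, Cr Equity, amount 429): Equity=-429 Loans=-351 Receivables=351 Revenue=429
After txn 3 (Dr Loans, Cr Equity, amount 65): Equity=-494 Loans=-286 Receivables=351 Revenue=429
After txn 4 (Dr Loans, Cr Expenses, amount 120): Equity=-494 Expenses=-120 Loans=-166 Receivables=351 Revenue=429
After txn 5 (Dr Expenses, Cr Equity, amount 197): Equity=-691 Expenses=77 Loans=-166 Receivables=351 Revenue=429
After txn 6 (Dr Expenses, Cr Revenue, amount 296): Equity=-691 Expenses=373 Loans=-166 Receivables=351 Revenue=133
After txn 7 (Dr Expenses, Cr Equity, amount 137): Equity=-828 Expenses=510 Loans=-166 Receivables=351 Revenue=133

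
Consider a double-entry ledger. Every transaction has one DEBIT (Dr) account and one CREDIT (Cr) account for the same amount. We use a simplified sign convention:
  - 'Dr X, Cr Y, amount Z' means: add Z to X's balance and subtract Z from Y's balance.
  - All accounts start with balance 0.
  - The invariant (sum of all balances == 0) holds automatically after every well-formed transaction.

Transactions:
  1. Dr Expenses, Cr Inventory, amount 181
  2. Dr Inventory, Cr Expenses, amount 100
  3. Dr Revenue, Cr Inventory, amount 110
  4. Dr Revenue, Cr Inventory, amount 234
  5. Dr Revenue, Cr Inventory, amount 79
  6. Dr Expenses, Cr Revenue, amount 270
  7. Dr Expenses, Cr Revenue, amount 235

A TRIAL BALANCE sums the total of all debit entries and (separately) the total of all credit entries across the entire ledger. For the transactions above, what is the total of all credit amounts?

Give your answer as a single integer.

Answer: 1209

Derivation:
Txn 1: credit+=181
Txn 2: credit+=100
Txn 3: credit+=110
Txn 4: credit+=234
Txn 5: credit+=79
Txn 6: credit+=270
Txn 7: credit+=235
Total credits = 1209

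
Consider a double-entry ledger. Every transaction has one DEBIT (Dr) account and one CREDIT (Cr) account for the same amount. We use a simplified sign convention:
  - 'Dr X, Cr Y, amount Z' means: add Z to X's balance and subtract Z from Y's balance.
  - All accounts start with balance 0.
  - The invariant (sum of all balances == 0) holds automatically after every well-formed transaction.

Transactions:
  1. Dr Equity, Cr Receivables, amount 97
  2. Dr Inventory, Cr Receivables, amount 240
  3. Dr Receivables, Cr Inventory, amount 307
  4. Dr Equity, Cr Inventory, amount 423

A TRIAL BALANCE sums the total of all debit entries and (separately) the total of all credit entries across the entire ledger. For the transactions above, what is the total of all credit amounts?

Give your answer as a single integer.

Answer: 1067

Derivation:
Txn 1: credit+=97
Txn 2: credit+=240
Txn 3: credit+=307
Txn 4: credit+=423
Total credits = 1067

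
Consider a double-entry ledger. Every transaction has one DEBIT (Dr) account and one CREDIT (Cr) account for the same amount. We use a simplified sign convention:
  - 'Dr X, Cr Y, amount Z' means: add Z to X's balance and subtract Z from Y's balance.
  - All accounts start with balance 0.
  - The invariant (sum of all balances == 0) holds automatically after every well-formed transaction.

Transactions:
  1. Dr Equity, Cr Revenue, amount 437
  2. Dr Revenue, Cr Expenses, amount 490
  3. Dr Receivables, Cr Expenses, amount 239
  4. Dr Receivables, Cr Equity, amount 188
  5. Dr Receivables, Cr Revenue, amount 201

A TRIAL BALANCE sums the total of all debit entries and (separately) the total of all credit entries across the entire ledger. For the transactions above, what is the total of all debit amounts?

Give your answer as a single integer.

Txn 1: debit+=437
Txn 2: debit+=490
Txn 3: debit+=239
Txn 4: debit+=188
Txn 5: debit+=201
Total debits = 1555

Answer: 1555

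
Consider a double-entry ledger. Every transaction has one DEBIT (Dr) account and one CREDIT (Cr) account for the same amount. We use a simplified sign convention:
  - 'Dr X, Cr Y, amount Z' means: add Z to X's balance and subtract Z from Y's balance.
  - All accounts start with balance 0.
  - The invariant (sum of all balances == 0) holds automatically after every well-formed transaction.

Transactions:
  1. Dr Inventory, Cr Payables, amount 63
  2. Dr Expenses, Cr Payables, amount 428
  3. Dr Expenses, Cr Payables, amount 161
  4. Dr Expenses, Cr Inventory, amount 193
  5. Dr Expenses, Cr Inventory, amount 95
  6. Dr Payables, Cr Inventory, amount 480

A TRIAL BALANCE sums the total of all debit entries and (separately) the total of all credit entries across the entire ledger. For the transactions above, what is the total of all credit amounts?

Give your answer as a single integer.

Answer: 1420

Derivation:
Txn 1: credit+=63
Txn 2: credit+=428
Txn 3: credit+=161
Txn 4: credit+=193
Txn 5: credit+=95
Txn 6: credit+=480
Total credits = 1420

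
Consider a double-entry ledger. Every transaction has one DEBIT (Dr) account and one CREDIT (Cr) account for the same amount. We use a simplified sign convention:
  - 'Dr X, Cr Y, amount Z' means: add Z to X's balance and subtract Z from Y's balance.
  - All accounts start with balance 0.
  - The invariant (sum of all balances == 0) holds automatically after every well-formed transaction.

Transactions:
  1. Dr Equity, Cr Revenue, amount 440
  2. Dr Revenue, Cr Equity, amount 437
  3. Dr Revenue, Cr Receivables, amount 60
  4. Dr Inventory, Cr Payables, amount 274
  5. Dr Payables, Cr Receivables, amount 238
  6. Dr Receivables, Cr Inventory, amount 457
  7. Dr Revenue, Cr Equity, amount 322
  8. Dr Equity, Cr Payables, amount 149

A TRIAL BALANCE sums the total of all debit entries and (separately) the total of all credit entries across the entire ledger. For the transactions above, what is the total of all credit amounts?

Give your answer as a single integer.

Answer: 2377

Derivation:
Txn 1: credit+=440
Txn 2: credit+=437
Txn 3: credit+=60
Txn 4: credit+=274
Txn 5: credit+=238
Txn 6: credit+=457
Txn 7: credit+=322
Txn 8: credit+=149
Total credits = 2377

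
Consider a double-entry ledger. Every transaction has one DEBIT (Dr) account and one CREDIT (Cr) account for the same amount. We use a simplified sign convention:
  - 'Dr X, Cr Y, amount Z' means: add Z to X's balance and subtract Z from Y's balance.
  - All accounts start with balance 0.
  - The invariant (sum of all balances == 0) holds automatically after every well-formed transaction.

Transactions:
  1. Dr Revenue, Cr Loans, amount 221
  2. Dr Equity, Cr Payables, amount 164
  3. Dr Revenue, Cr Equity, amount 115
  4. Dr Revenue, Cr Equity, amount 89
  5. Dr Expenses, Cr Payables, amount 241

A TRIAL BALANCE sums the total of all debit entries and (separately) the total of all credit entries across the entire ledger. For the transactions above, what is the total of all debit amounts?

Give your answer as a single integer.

Answer: 830

Derivation:
Txn 1: debit+=221
Txn 2: debit+=164
Txn 3: debit+=115
Txn 4: debit+=89
Txn 5: debit+=241
Total debits = 830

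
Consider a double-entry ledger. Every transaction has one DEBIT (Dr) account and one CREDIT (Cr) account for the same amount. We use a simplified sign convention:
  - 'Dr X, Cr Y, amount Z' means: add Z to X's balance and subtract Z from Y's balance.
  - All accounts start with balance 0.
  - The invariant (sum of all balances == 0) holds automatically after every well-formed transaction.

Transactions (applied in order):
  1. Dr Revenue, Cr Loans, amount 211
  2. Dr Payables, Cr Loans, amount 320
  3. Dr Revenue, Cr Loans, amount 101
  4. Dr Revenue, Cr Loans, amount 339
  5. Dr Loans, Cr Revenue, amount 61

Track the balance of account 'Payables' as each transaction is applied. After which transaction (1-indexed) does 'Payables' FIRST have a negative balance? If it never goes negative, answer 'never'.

After txn 1: Payables=0
After txn 2: Payables=320
After txn 3: Payables=320
After txn 4: Payables=320
After txn 5: Payables=320

Answer: never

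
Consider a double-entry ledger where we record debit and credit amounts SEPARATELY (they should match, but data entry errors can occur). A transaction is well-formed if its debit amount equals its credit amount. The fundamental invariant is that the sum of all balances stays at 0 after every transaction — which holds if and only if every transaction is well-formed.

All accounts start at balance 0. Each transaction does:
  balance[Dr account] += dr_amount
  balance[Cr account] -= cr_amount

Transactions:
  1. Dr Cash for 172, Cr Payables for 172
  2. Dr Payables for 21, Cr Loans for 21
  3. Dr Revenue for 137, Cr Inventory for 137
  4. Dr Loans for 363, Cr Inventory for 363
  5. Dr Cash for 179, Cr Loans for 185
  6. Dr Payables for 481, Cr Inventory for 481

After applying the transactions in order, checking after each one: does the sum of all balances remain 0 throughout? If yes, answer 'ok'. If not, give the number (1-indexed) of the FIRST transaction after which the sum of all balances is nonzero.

Answer: 5

Derivation:
After txn 1: dr=172 cr=172 sum_balances=0
After txn 2: dr=21 cr=21 sum_balances=0
After txn 3: dr=137 cr=137 sum_balances=0
After txn 4: dr=363 cr=363 sum_balances=0
After txn 5: dr=179 cr=185 sum_balances=-6
After txn 6: dr=481 cr=481 sum_balances=-6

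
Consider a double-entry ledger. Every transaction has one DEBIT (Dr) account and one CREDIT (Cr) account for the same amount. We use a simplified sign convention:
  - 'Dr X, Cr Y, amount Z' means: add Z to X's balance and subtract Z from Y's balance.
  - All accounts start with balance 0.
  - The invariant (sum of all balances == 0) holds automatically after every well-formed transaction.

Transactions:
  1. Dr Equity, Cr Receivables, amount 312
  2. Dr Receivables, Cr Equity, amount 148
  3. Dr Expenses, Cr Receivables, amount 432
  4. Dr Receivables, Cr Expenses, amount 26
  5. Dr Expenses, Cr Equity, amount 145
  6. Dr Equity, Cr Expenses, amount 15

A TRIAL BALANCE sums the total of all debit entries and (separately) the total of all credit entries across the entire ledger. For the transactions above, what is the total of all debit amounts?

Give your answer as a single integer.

Txn 1: debit+=312
Txn 2: debit+=148
Txn 3: debit+=432
Txn 4: debit+=26
Txn 5: debit+=145
Txn 6: debit+=15
Total debits = 1078

Answer: 1078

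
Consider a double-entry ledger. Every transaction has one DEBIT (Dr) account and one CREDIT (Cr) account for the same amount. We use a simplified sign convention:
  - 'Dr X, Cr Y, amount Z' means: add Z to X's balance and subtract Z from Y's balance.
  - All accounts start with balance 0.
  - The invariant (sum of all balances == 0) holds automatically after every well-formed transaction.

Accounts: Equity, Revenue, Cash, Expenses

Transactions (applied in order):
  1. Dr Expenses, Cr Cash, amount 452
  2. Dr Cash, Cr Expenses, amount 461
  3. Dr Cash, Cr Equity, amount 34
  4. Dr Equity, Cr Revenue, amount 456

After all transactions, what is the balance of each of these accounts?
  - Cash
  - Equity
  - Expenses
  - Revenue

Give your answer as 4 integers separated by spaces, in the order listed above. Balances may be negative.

Answer: 43 422 -9 -456

Derivation:
After txn 1 (Dr Expenses, Cr Cash, amount 452): Cash=-452 Expenses=452
After txn 2 (Dr Cash, Cr Expenses, amount 461): Cash=9 Expenses=-9
After txn 3 (Dr Cash, Cr Equity, amount 34): Cash=43 Equity=-34 Expenses=-9
After txn 4 (Dr Equity, Cr Revenue, amount 456): Cash=43 Equity=422 Expenses=-9 Revenue=-456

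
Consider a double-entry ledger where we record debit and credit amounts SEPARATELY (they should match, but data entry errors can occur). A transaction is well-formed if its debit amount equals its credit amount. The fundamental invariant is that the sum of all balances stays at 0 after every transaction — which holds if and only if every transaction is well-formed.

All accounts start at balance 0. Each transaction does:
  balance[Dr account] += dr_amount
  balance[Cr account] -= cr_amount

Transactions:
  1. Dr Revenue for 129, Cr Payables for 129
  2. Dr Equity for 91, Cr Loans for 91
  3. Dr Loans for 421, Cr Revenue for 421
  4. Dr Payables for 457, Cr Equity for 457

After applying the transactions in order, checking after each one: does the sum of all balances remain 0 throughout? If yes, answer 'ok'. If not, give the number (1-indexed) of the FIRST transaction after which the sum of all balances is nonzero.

Answer: ok

Derivation:
After txn 1: dr=129 cr=129 sum_balances=0
After txn 2: dr=91 cr=91 sum_balances=0
After txn 3: dr=421 cr=421 sum_balances=0
After txn 4: dr=457 cr=457 sum_balances=0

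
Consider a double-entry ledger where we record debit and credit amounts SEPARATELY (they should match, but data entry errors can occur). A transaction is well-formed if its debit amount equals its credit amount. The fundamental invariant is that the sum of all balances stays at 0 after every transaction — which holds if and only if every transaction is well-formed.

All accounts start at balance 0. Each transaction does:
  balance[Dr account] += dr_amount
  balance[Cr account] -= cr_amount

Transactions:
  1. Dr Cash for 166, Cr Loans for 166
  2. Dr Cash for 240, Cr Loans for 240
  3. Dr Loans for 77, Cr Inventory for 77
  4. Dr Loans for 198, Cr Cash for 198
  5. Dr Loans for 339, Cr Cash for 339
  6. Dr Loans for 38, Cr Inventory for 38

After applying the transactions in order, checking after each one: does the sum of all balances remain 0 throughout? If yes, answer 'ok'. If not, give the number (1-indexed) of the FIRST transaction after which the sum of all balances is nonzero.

After txn 1: dr=166 cr=166 sum_balances=0
After txn 2: dr=240 cr=240 sum_balances=0
After txn 3: dr=77 cr=77 sum_balances=0
After txn 4: dr=198 cr=198 sum_balances=0
After txn 5: dr=339 cr=339 sum_balances=0
After txn 6: dr=38 cr=38 sum_balances=0

Answer: ok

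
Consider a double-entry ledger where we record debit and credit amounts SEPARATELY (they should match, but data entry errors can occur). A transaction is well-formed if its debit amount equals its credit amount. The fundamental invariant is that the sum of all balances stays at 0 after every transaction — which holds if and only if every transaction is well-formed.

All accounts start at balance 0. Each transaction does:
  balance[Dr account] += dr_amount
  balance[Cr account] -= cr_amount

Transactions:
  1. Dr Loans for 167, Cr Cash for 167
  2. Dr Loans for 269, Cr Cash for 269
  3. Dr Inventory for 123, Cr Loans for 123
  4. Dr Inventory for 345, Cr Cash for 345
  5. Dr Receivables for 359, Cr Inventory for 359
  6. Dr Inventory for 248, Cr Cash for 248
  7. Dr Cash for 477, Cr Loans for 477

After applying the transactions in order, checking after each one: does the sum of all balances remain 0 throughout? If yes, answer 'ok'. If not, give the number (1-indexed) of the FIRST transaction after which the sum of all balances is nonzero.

After txn 1: dr=167 cr=167 sum_balances=0
After txn 2: dr=269 cr=269 sum_balances=0
After txn 3: dr=123 cr=123 sum_balances=0
After txn 4: dr=345 cr=345 sum_balances=0
After txn 5: dr=359 cr=359 sum_balances=0
After txn 6: dr=248 cr=248 sum_balances=0
After txn 7: dr=477 cr=477 sum_balances=0

Answer: ok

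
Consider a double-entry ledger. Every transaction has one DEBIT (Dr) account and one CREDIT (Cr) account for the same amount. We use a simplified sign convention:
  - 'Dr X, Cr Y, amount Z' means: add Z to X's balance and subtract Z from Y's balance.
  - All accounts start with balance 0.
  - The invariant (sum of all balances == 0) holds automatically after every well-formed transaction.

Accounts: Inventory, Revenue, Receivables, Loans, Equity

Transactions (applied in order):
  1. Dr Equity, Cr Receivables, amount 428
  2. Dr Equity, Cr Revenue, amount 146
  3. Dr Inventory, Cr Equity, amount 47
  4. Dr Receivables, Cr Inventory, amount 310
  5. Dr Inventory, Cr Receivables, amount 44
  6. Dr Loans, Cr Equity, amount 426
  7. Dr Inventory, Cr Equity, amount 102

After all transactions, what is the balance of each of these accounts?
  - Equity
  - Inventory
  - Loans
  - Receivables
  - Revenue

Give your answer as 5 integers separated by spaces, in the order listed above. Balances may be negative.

Answer: -1 -117 426 -162 -146

Derivation:
After txn 1 (Dr Equity, Cr Receivables, amount 428): Equity=428 Receivables=-428
After txn 2 (Dr Equity, Cr Revenue, amount 146): Equity=574 Receivables=-428 Revenue=-146
After txn 3 (Dr Inventory, Cr Equity, amount 47): Equity=527 Inventory=47 Receivables=-428 Revenue=-146
After txn 4 (Dr Receivables, Cr Inventory, amount 310): Equity=527 Inventory=-263 Receivables=-118 Revenue=-146
After txn 5 (Dr Inventory, Cr Receivables, amount 44): Equity=527 Inventory=-219 Receivables=-162 Revenue=-146
After txn 6 (Dr Loans, Cr Equity, amount 426): Equity=101 Inventory=-219 Loans=426 Receivables=-162 Revenue=-146
After txn 7 (Dr Inventory, Cr Equity, amount 102): Equity=-1 Inventory=-117 Loans=426 Receivables=-162 Revenue=-146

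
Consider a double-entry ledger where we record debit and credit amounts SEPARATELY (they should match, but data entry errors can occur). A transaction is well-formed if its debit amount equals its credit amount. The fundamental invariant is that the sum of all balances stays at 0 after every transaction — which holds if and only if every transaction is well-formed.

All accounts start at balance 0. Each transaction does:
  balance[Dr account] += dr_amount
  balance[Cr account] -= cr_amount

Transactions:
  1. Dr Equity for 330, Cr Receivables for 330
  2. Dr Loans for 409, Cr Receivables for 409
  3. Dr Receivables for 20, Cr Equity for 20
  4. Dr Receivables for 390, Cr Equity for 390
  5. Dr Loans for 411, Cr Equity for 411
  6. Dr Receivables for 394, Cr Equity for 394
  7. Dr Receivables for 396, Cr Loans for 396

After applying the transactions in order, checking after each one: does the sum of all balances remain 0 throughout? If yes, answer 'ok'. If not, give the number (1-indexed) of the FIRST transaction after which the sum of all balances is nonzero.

Answer: ok

Derivation:
After txn 1: dr=330 cr=330 sum_balances=0
After txn 2: dr=409 cr=409 sum_balances=0
After txn 3: dr=20 cr=20 sum_balances=0
After txn 4: dr=390 cr=390 sum_balances=0
After txn 5: dr=411 cr=411 sum_balances=0
After txn 6: dr=394 cr=394 sum_balances=0
After txn 7: dr=396 cr=396 sum_balances=0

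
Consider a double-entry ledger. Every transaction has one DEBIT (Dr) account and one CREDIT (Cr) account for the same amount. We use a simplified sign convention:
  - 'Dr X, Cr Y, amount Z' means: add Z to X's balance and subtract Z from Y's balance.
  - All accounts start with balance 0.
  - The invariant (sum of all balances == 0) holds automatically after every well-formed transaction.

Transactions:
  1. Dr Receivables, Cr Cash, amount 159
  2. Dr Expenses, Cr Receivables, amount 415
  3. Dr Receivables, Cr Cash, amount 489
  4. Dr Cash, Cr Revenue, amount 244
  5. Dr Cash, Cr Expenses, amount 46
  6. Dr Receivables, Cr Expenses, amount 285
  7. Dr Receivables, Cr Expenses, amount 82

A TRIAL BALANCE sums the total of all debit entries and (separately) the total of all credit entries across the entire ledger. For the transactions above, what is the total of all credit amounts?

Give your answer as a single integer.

Txn 1: credit+=159
Txn 2: credit+=415
Txn 3: credit+=489
Txn 4: credit+=244
Txn 5: credit+=46
Txn 6: credit+=285
Txn 7: credit+=82
Total credits = 1720

Answer: 1720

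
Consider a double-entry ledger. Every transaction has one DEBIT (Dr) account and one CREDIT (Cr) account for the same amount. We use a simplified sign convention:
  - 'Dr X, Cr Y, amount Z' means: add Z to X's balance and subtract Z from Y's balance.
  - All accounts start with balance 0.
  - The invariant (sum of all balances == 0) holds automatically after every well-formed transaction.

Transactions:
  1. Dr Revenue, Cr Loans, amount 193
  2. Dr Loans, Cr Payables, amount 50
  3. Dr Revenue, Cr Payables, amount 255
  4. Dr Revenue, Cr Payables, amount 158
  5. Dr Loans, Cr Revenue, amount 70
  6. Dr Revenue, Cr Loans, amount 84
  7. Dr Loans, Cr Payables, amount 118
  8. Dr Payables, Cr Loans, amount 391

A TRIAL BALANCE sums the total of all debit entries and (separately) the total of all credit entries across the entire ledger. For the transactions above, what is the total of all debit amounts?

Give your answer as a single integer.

Txn 1: debit+=193
Txn 2: debit+=50
Txn 3: debit+=255
Txn 4: debit+=158
Txn 5: debit+=70
Txn 6: debit+=84
Txn 7: debit+=118
Txn 8: debit+=391
Total debits = 1319

Answer: 1319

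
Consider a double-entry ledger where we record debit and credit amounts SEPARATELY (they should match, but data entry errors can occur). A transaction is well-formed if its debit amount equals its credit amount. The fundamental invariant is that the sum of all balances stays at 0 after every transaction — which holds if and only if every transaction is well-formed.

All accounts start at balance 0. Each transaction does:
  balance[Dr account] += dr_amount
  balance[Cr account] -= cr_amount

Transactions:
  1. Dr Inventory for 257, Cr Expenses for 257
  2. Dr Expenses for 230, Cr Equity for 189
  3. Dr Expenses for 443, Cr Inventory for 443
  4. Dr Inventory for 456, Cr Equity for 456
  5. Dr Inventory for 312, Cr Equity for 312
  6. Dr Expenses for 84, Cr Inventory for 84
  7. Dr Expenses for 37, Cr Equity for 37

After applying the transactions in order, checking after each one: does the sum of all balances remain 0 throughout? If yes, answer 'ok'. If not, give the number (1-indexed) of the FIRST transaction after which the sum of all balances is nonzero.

Answer: 2

Derivation:
After txn 1: dr=257 cr=257 sum_balances=0
After txn 2: dr=230 cr=189 sum_balances=41
After txn 3: dr=443 cr=443 sum_balances=41
After txn 4: dr=456 cr=456 sum_balances=41
After txn 5: dr=312 cr=312 sum_balances=41
After txn 6: dr=84 cr=84 sum_balances=41
After txn 7: dr=37 cr=37 sum_balances=41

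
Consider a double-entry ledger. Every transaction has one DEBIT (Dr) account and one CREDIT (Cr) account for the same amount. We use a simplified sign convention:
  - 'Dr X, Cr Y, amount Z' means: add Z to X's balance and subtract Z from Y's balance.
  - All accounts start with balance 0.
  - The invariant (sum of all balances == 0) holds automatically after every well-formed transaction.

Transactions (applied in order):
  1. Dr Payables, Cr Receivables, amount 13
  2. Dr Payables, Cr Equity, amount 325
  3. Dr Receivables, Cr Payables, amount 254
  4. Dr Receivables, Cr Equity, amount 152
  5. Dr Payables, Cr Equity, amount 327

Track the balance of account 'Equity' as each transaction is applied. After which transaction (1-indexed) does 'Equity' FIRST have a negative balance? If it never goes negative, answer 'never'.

Answer: 2

Derivation:
After txn 1: Equity=0
After txn 2: Equity=-325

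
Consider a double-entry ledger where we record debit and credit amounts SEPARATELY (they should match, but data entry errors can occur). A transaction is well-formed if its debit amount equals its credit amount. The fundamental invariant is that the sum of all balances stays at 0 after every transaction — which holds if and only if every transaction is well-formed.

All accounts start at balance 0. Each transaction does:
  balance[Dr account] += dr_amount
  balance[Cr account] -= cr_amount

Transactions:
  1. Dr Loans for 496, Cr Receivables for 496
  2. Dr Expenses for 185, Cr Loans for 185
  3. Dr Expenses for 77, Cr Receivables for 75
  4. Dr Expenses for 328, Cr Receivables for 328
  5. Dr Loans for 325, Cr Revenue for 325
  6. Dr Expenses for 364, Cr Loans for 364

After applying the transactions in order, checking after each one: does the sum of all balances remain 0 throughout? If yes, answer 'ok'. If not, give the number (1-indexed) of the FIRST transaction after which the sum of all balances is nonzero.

After txn 1: dr=496 cr=496 sum_balances=0
After txn 2: dr=185 cr=185 sum_balances=0
After txn 3: dr=77 cr=75 sum_balances=2
After txn 4: dr=328 cr=328 sum_balances=2
After txn 5: dr=325 cr=325 sum_balances=2
After txn 6: dr=364 cr=364 sum_balances=2

Answer: 3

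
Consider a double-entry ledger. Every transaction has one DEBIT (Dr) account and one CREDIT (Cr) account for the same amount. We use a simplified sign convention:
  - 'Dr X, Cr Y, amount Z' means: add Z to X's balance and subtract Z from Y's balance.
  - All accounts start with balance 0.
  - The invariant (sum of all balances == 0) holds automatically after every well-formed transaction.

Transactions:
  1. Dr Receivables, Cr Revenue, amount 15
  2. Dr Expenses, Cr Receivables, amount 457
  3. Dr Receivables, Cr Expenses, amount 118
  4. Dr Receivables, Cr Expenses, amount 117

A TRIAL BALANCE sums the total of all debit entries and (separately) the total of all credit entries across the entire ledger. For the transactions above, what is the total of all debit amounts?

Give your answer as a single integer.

Txn 1: debit+=15
Txn 2: debit+=457
Txn 3: debit+=118
Txn 4: debit+=117
Total debits = 707

Answer: 707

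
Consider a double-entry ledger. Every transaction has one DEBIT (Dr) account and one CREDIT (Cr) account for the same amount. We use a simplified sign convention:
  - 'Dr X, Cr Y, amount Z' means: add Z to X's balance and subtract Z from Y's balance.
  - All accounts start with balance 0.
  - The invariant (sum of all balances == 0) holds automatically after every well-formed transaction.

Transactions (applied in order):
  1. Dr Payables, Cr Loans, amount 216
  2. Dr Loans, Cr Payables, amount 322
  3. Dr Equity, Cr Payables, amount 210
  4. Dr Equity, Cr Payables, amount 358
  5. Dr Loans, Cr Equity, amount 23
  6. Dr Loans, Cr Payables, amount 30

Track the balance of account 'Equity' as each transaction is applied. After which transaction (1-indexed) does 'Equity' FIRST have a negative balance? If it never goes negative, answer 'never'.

After txn 1: Equity=0
After txn 2: Equity=0
After txn 3: Equity=210
After txn 4: Equity=568
After txn 5: Equity=545
After txn 6: Equity=545

Answer: never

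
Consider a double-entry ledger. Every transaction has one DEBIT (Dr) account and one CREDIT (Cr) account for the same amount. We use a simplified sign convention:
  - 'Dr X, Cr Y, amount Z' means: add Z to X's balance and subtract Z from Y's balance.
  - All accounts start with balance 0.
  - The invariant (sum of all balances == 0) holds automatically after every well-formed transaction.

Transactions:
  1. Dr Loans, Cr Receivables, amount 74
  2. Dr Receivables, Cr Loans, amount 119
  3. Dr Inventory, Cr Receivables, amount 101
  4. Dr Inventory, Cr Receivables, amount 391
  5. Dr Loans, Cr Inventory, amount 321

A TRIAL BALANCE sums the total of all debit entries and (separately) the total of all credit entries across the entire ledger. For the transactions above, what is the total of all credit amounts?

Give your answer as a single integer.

Answer: 1006

Derivation:
Txn 1: credit+=74
Txn 2: credit+=119
Txn 3: credit+=101
Txn 4: credit+=391
Txn 5: credit+=321
Total credits = 1006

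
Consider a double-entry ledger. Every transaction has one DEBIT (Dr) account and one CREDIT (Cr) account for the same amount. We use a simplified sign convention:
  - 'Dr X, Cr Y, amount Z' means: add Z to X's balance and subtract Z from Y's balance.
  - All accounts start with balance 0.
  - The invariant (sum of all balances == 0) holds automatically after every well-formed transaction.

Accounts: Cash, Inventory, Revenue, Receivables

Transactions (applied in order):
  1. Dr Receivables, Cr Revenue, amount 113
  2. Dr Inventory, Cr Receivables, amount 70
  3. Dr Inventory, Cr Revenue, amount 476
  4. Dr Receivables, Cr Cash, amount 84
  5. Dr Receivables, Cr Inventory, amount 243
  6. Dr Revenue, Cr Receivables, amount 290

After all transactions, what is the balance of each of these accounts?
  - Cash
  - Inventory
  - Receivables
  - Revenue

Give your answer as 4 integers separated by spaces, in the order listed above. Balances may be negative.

After txn 1 (Dr Receivables, Cr Revenue, amount 113): Receivables=113 Revenue=-113
After txn 2 (Dr Inventory, Cr Receivables, amount 70): Inventory=70 Receivables=43 Revenue=-113
After txn 3 (Dr Inventory, Cr Revenue, amount 476): Inventory=546 Receivables=43 Revenue=-589
After txn 4 (Dr Receivables, Cr Cash, amount 84): Cash=-84 Inventory=546 Receivables=127 Revenue=-589
After txn 5 (Dr Receivables, Cr Inventory, amount 243): Cash=-84 Inventory=303 Receivables=370 Revenue=-589
After txn 6 (Dr Revenue, Cr Receivables, amount 290): Cash=-84 Inventory=303 Receivables=80 Revenue=-299

Answer: -84 303 80 -299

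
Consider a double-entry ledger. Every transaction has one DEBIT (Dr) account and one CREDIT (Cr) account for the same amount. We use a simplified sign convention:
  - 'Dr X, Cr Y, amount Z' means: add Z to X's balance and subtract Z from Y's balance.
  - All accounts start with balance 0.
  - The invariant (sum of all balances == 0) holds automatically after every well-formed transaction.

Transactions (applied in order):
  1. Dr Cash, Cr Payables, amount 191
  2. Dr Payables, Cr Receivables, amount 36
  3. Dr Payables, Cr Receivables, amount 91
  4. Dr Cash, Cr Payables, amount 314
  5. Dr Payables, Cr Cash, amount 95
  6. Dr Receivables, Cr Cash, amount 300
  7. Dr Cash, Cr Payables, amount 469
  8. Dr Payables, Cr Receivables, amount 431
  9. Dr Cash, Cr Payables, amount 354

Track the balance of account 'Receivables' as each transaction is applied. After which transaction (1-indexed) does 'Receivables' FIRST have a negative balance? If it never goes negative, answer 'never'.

Answer: 2

Derivation:
After txn 1: Receivables=0
After txn 2: Receivables=-36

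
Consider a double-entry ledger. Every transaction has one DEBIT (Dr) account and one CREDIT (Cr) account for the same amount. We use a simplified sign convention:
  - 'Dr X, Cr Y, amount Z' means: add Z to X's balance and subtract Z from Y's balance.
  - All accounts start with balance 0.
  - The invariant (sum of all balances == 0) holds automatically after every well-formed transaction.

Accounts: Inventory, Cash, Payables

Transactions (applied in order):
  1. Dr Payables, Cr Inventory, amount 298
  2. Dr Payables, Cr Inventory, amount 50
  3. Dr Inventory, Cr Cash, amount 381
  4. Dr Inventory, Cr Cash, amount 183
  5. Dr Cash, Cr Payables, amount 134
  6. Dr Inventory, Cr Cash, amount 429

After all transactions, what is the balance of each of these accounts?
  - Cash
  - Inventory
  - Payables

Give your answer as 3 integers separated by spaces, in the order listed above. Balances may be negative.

Answer: -859 645 214

Derivation:
After txn 1 (Dr Payables, Cr Inventory, amount 298): Inventory=-298 Payables=298
After txn 2 (Dr Payables, Cr Inventory, amount 50): Inventory=-348 Payables=348
After txn 3 (Dr Inventory, Cr Cash, amount 381): Cash=-381 Inventory=33 Payables=348
After txn 4 (Dr Inventory, Cr Cash, amount 183): Cash=-564 Inventory=216 Payables=348
After txn 5 (Dr Cash, Cr Payables, amount 134): Cash=-430 Inventory=216 Payables=214
After txn 6 (Dr Inventory, Cr Cash, amount 429): Cash=-859 Inventory=645 Payables=214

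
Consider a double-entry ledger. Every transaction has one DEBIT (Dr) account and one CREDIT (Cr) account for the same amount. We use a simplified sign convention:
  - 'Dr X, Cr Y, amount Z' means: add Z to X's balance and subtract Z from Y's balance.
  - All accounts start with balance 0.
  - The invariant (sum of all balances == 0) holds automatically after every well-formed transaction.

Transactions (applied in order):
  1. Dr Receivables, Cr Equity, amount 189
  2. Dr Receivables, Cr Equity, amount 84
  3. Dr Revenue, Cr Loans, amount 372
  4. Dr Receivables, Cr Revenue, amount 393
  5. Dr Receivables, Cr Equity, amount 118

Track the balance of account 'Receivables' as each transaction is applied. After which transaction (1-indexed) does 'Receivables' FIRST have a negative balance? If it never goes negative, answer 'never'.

Answer: never

Derivation:
After txn 1: Receivables=189
After txn 2: Receivables=273
After txn 3: Receivables=273
After txn 4: Receivables=666
After txn 5: Receivables=784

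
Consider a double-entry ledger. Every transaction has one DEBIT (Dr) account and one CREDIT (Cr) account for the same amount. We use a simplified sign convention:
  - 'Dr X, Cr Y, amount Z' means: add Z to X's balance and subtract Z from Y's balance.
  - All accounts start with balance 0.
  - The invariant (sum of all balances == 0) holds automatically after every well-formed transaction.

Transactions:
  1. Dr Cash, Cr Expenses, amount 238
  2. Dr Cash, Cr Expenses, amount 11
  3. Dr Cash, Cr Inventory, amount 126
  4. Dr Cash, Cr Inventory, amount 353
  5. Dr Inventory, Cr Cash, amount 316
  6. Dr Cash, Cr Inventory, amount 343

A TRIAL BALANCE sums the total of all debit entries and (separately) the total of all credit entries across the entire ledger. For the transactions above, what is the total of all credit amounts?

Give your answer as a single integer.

Answer: 1387

Derivation:
Txn 1: credit+=238
Txn 2: credit+=11
Txn 3: credit+=126
Txn 4: credit+=353
Txn 5: credit+=316
Txn 6: credit+=343
Total credits = 1387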